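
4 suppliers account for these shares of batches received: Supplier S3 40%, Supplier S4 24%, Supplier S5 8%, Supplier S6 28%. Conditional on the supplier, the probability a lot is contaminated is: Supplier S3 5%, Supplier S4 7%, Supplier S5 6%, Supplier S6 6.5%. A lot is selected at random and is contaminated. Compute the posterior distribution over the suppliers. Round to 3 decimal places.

Unnormalized posteriors (prior × likelihood):
  Supplier S3: 0.4 × 0.05 = 0.02
  Supplier S4: 0.24 × 0.07 = 0.0168
  Supplier S5: 0.08 × 0.06 = 0.0048
  Supplier S6: 0.28 × 0.065 = 0.0182
Total = 0.0598.
P(Supplier S3 | contaminated) = 0.02/0.0598 ≈ 0.334
P(Supplier S4 | contaminated) = 0.0168/0.0598 ≈ 0.281
P(Supplier S5 | contaminated) = 0.0048/0.0598 ≈ 0.080
P(Supplier S6 | contaminated) = 0.0182/0.0598 ≈ 0.304

Supplier S3 0.334, Supplier S4 0.281, Supplier S5 0.080, Supplier S6 0.304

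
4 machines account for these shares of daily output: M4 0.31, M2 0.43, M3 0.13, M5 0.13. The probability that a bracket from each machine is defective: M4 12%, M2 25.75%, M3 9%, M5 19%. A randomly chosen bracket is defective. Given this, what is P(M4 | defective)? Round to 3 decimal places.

By Bayes' rule, posterior ∝ prior × likelihood:
  M4: 0.31 × 0.12 = 0.0372
  M2: 0.43 × 0.2575 = 0.110725
  M3: 0.13 × 0.09 = 0.0117
  M5: 0.13 × 0.19 = 0.0247
Sum = 0.184325.
P(M4 | evidence) = 0.0372 / 0.184325 ≈ 0.202.

0.202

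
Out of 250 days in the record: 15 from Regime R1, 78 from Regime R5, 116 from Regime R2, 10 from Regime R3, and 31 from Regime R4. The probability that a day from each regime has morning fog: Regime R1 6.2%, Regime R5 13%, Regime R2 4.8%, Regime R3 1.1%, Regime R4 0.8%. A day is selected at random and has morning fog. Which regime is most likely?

Unnormalized posteriors (prior × likelihood):
  Regime R1: 0.06 × 0.062 = 0.00372
  Regime R5: 0.312 × 0.13 = 0.04056
  Regime R2: 0.464 × 0.048 = 0.022272
  Regime R3: 0.04 × 0.011 = 0.00044
  Regime R4: 0.124 × 0.008 = 0.000992
Sum = 0.067984.
Largest term belongs to Regime R5, so Regime R5 is most probable.

Regime R5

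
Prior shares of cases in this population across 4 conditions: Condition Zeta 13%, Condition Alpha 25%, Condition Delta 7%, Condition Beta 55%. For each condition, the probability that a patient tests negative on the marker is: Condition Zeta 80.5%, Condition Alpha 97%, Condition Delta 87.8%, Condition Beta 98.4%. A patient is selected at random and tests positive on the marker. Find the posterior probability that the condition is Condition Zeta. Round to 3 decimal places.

Taking complements, P(marker-positive | each) = Condition Zeta 0.195, Condition Alpha 0.03, Condition Delta 0.122, Condition Beta 0.016.
Unnormalized posteriors (prior × likelihood):
  Condition Zeta: 0.13 × 0.195 = 0.02535
  Condition Alpha: 0.25 × 0.03 = 0.0075
  Condition Delta: 0.07 × 0.122 = 0.00854
  Condition Beta: 0.55 × 0.016 = 0.0088
Normalizing constant = 0.05019.
P(Condition Zeta | evidence) = 0.02535 / 0.05019 ≈ 0.505.

0.505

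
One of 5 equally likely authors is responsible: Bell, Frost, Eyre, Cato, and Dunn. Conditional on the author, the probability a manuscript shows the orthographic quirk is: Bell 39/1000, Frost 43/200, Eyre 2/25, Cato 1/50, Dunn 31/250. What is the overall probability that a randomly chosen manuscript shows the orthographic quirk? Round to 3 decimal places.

Since the prior is uniform, the posterior is proportional to the likelihood:
  Bell: 0.039
  Frost: 0.215
  Eyre: 0.08
  Cato: 0.02
  Dunn: 0.124
P(quirk) = (1/5) × (0.039 + 0.215 + 0.08 + 0.02 + 0.124) = 0.478/5 ≈ 0.096.

0.096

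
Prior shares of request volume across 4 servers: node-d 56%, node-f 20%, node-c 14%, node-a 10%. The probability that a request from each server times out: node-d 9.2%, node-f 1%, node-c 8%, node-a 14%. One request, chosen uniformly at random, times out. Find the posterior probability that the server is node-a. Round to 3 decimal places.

Unnormalized posteriors (prior × likelihood):
  node-d: 0.56 × 0.092 = 0.05152
  node-f: 0.2 × 0.01 = 0.002
  node-c: 0.14 × 0.08 = 0.0112
  node-a: 0.1 × 0.14 = 0.014
Normalizing constant = 0.07872.
P(node-a | evidence) = 0.014 / 0.07872 ≈ 0.178.

0.178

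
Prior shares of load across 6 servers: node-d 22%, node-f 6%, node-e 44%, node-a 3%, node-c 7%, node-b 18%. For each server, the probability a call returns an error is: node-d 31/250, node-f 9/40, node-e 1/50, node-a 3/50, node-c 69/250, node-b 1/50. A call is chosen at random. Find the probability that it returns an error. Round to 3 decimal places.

By Bayes' rule, posterior ∝ prior × likelihood:
  node-d: 0.22 × 0.124 = 0.02728
  node-f: 0.06 × 0.225 = 0.0135
  node-e: 0.44 × 0.02 = 0.0088
  node-a: 0.03 × 0.06 = 0.0018
  node-c: 0.07 × 0.276 = 0.01932
  node-b: 0.18 × 0.02 = 0.0036
P(error) = 0.02728 + 0.0135 + 0.0088 + 0.0018 + 0.01932 + 0.0036 = 0.0743 → 0.074.

0.074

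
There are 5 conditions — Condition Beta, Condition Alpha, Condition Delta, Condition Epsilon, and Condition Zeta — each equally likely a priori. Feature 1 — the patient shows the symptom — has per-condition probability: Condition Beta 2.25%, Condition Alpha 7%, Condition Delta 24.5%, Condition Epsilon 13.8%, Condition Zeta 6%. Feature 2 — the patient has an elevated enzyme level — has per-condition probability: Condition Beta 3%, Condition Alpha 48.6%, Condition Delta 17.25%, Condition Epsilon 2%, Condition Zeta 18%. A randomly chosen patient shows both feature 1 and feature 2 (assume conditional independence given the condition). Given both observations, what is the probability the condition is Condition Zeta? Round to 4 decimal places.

Since the prior is uniform, the posterior is proportional to the likelihood:
  Condition Beta: 0.0225 × 0.03 = 0.000675
  Condition Alpha: 0.07 × 0.486 = 0.03402
  Condition Delta: 0.245 × 0.1725 = 0.0422625
  Condition Epsilon: 0.138 × 0.02 = 0.00276
  Condition Zeta: 0.06 × 0.18 = 0.0108
Total = 0.0905175.
P(Condition Zeta | evidence) = 0.0108 / 0.0905175 ≈ 0.1193.

0.1193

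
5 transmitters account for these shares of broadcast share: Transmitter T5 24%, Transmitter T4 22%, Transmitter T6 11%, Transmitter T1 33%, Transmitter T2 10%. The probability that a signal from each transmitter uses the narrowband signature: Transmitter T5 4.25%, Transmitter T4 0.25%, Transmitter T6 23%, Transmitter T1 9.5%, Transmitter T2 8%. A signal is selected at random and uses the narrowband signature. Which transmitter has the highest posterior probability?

Transmitter T1

Prior × likelihood for each hypothesis:
  Transmitter T5: 0.24 × 0.0425 = 0.0102
  Transmitter T4: 0.22 × 0.0025 = 0.00055
  Transmitter T6: 0.11 × 0.23 = 0.0253
  Transmitter T1: 0.33 × 0.095 = 0.03135
  Transmitter T2: 0.1 × 0.08 = 0.008
Sum = 0.0754.
Largest term belongs to Transmitter T1, so Transmitter T1 is most probable.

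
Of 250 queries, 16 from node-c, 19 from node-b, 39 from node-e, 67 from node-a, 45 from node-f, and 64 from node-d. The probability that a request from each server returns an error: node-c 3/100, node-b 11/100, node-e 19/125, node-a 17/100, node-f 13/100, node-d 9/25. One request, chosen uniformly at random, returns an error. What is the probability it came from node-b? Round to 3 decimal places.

Unnormalized posteriors (prior × likelihood):
  node-c: 0.064 × 0.03 = 0.00192
  node-b: 0.076 × 0.11 = 0.00836
  node-e: 0.156 × 0.152 = 0.023712
  node-a: 0.268 × 0.17 = 0.04556
  node-f: 0.18 × 0.13 = 0.0234
  node-d: 0.256 × 0.36 = 0.09216
Total = 0.195112.
P(node-b | evidence) = 0.00836 / 0.195112 ≈ 0.043.

0.043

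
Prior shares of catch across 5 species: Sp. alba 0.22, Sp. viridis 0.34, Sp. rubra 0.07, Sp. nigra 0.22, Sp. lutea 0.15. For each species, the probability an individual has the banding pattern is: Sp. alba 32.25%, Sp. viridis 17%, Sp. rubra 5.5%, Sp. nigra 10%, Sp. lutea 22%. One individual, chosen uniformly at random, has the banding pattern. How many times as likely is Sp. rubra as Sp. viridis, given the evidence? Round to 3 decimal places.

Compute prior × likelihood for every hypothesis:
  Sp. alba: 0.22 × 0.3225 = 0.07095
  Sp. viridis: 0.34 × 0.17 = 0.0578
  Sp. rubra: 0.07 × 0.055 = 0.00385
  Sp. nigra: 0.22 × 0.1 = 0.022
  Sp. lutea: 0.15 × 0.22 = 0.033
Total = 0.1876.
The ratio is 0.00385 / 0.0578 (the normalizer cancels) = 0.067.

0.067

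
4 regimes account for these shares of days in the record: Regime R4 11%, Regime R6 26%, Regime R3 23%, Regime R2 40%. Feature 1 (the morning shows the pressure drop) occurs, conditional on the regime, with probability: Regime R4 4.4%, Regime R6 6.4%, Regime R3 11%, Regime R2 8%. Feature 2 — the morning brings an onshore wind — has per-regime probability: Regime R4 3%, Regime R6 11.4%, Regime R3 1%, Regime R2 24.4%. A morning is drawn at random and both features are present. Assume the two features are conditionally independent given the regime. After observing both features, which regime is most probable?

By Bayes' rule, posterior ∝ prior × likelihood:
  Regime R4: 0.11 × 0.044 × 0.03 = 0.0001452
  Regime R6: 0.26 × 0.064 × 0.114 = 0.00189696
  Regime R3: 0.23 × 0.11 × 0.01 = 0.000253
  Regime R2: 0.4 × 0.08 × 0.244 = 0.007808
Total = 0.01010316.
Largest term belongs to Regime R2, so Regime R2 is most probable.

Regime R2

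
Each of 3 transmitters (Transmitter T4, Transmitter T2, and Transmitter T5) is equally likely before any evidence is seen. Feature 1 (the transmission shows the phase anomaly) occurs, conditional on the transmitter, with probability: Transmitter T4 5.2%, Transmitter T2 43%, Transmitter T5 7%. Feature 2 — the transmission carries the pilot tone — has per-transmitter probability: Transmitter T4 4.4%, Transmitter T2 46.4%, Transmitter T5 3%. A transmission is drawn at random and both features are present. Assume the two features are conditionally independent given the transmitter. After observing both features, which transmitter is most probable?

With a uniform prior (1/3 each), posterior ∝ likelihood:
  Transmitter T4: 0.052 × 0.044 = 0.002288
  Transmitter T2: 0.43 × 0.464 = 0.19952
  Transmitter T5: 0.07 × 0.03 = 0.0021
Total = 0.203908.
Largest term belongs to Transmitter T2, so Transmitter T2 is most probable.

Transmitter T2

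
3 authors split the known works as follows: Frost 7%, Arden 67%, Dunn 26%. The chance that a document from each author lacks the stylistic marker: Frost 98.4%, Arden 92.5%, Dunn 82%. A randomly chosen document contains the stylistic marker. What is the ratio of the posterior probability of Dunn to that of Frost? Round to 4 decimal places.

41.7857

Taking complements, P(marker | each) = Frost 0.016, Arden 0.075, Dunn 0.18.
Unnormalized posteriors (prior × likelihood):
  Frost: 0.07 × 0.016 = 0.00112
  Arden: 0.67 × 0.075 = 0.05025
  Dunn: 0.26 × 0.18 = 0.0468
Sum = 0.09817.
The ratio is 0.0468 / 0.00112 (the normalizer cancels) = 41.7857.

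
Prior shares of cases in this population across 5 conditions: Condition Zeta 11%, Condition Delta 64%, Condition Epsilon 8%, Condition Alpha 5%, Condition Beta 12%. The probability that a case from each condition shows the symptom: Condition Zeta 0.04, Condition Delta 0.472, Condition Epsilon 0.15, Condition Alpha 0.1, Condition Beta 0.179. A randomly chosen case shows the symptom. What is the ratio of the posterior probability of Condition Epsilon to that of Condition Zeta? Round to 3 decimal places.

2.727

Compute prior × likelihood for every hypothesis:
  Condition Zeta: 0.11 × 0.04 = 0.0044
  Condition Delta: 0.64 × 0.472 = 0.30208
  Condition Epsilon: 0.08 × 0.15 = 0.012
  Condition Alpha: 0.05 × 0.1 = 0.005
  Condition Beta: 0.12 × 0.179 = 0.02148
Sum = 0.34496.
The ratio is 0.012 / 0.0044 (the normalizer cancels) = 2.727.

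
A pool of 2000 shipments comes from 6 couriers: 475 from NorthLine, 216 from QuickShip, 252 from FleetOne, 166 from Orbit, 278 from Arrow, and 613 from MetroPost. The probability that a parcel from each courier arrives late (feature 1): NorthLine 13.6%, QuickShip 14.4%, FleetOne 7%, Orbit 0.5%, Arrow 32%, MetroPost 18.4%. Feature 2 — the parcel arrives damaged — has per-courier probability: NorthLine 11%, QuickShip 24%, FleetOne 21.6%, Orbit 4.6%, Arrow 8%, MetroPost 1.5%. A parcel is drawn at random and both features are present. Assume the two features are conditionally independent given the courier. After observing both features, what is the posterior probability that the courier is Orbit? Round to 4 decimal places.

Compute prior × likelihood for every hypothesis:
  NorthLine: 0.2375 × 0.136 × 0.11 = 0.003553
  QuickShip: 0.108 × 0.144 × 0.24 = 0.00373248
  FleetOne: 0.126 × 0.07 × 0.216 = 0.00190512
  Orbit: 0.083 × 0.005 × 0.046 = 0.00001909
  Arrow: 0.139 × 0.32 × 0.08 = 0.0035584
  MetroPost: 0.3065 × 0.184 × 0.015 = 0.00084594
Normalizing constant = 0.01361403.
P(Orbit | evidence) = 0.00001909 / 0.01361403 ≈ 0.0014.

0.0014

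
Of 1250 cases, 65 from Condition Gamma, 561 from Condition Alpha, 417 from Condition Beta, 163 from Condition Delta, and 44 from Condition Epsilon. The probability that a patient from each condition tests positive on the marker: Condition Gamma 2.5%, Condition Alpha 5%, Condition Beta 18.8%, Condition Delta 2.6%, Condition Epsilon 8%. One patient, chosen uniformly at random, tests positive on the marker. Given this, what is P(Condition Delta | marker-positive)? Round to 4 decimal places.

By Bayes' rule, posterior ∝ prior × likelihood:
  Condition Gamma: 0.052 × 0.025 = 0.0013
  Condition Alpha: 0.4488 × 0.05 = 0.02244
  Condition Beta: 0.3336 × 0.188 = 0.0627168
  Condition Delta: 0.1304 × 0.026 = 0.0033904
  Condition Epsilon: 0.0352 × 0.08 = 0.002816
Total = 0.0926632.
P(Condition Delta | evidence) = 0.0033904 / 0.0926632 ≈ 0.0366.

0.0366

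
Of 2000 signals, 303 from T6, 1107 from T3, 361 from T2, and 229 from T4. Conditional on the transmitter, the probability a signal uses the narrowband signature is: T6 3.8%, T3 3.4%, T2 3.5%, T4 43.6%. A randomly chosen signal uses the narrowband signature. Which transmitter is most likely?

Unnormalized posteriors (prior × likelihood):
  T6: 0.1515 × 0.038 = 0.005757
  T3: 0.5535 × 0.034 = 0.018819
  T2: 0.1805 × 0.035 = 0.0063175
  T4: 0.1145 × 0.436 = 0.049922
Sum = 0.0808155.
Largest term belongs to T4, so T4 is most probable.

T4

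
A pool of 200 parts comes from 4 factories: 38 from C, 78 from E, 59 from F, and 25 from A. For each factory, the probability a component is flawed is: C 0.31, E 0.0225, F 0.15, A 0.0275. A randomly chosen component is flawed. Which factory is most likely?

C

Prior × likelihood for each hypothesis:
  C: 0.19 × 0.31 = 0.0589
  E: 0.39 × 0.0225 = 0.008775
  F: 0.295 × 0.15 = 0.04425
  A: 0.125 × 0.0275 = 0.0034375
Normalizing constant = 0.1153625.
Largest term belongs to C, so C is most probable.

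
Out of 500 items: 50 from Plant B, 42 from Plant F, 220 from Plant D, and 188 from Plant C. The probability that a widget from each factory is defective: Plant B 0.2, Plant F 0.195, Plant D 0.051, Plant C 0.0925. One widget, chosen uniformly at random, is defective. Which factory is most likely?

Unnormalized posteriors (prior × likelihood):
  Plant B: 0.1 × 0.2 = 0.02
  Plant F: 0.084 × 0.195 = 0.01638
  Plant D: 0.44 × 0.051 = 0.02244
  Plant C: 0.376 × 0.0925 = 0.03478
Sum = 0.0936.
Largest term belongs to Plant C, so Plant C is most probable.

Plant C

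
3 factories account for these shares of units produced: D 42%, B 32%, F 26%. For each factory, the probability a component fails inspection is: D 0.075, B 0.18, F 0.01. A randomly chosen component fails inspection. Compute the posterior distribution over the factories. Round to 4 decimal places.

D 0.3435, B 0.6281, F 0.0284

By Bayes' rule, posterior ∝ prior × likelihood:
  D: 0.42 × 0.075 = 0.0315
  B: 0.32 × 0.18 = 0.0576
  F: 0.26 × 0.01 = 0.0026
Normalizing constant = 0.0917.
P(D | nonconforming) = 0.0315/0.0917 ≈ 0.3435
P(B | nonconforming) = 0.0576/0.0917 ≈ 0.6281
P(F | nonconforming) = 0.0026/0.0917 ≈ 0.0284
(Check: 0.3435+0.6281+0.0284 = 1.0000.)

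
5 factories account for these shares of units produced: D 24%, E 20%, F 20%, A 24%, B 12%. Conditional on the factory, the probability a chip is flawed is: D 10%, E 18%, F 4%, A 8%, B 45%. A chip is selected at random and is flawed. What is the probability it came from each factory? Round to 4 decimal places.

Prior × likelihood for each hypothesis:
  D: 0.24 × 0.1 = 0.024
  E: 0.2 × 0.18 = 0.036
  F: 0.2 × 0.04 = 0.008
  A: 0.24 × 0.08 = 0.0192
  B: 0.12 × 0.45 = 0.054
Total = 0.1412.
P(D | flawed) = 0.024/0.1412 ≈ 0.1700
P(E | flawed) = 0.036/0.1412 ≈ 0.2550
P(F | flawed) = 0.008/0.1412 ≈ 0.0567
P(A | flawed) = 0.0192/0.1412 ≈ 0.1360
P(B | flawed) = 0.054/0.1412 ≈ 0.3824

D 0.1700, E 0.2550, F 0.0567, A 0.1360, B 0.3824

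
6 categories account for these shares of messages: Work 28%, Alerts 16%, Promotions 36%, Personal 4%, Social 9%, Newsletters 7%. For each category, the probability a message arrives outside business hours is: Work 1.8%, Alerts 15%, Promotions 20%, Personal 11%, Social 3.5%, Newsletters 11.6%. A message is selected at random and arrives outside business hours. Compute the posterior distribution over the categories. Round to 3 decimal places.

Work 0.043, Alerts 0.206, Promotions 0.617, Personal 0.038, Social 0.027, Newsletters 0.070

Compute prior × likelihood for every hypothesis:
  Work: 0.28 × 0.018 = 0.00504
  Alerts: 0.16 × 0.15 = 0.024
  Promotions: 0.36 × 0.2 = 0.072
  Personal: 0.04 × 0.11 = 0.0044
  Social: 0.09 × 0.035 = 0.00315
  Newsletters: 0.07 × 0.116 = 0.00812
Sum = 0.11671.
P(Work | off-hours) = 0.00504/0.11671 ≈ 0.043
P(Alerts | off-hours) = 0.024/0.11671 ≈ 0.206
P(Promotions | off-hours) = 0.072/0.11671 ≈ 0.617
P(Personal | off-hours) = 0.0044/0.11671 ≈ 0.038
P(Social | off-hours) = 0.00315/0.11671 ≈ 0.027
P(Newsletters | off-hours) = 0.00812/0.11671 ≈ 0.070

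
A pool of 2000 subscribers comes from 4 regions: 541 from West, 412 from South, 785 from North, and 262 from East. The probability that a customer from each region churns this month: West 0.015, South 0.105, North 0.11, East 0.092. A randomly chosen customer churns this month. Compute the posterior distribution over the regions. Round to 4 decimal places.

West 0.0501, South 0.2673, North 0.5336, East 0.1489

Prior × likelihood for each hypothesis:
  West: 0.2705 × 0.015 = 0.0040575
  South: 0.206 × 0.105 = 0.02163
  North: 0.3925 × 0.11 = 0.043175
  East: 0.131 × 0.092 = 0.012052
Normalizing constant = 0.0809145.
P(West | churn) = 0.0040575/0.0809145 ≈ 0.0501
P(South | churn) = 0.02163/0.0809145 ≈ 0.2673
P(North | churn) = 0.043175/0.0809145 ≈ 0.5336
P(East | churn) = 0.012052/0.0809145 ≈ 0.1489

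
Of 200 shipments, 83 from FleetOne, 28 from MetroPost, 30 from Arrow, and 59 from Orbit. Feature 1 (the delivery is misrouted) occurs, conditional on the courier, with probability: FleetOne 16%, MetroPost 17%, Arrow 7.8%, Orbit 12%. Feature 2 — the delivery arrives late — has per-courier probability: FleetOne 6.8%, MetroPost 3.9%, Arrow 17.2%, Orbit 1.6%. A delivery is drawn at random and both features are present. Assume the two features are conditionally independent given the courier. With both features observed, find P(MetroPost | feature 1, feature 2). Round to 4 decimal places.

0.1157

By Bayes' rule, posterior ∝ prior × likelihood:
  FleetOne: 0.415 × 0.16 × 0.068 = 0.0045152
  MetroPost: 0.14 × 0.17 × 0.039 = 0.0009282
  Arrow: 0.15 × 0.078 × 0.172 = 0.0020124
  Orbit: 0.295 × 0.12 × 0.016 = 0.0005664
Normalizing constant = 0.0080222.
P(MetroPost | evidence) = 0.0009282 / 0.0080222 ≈ 0.1157.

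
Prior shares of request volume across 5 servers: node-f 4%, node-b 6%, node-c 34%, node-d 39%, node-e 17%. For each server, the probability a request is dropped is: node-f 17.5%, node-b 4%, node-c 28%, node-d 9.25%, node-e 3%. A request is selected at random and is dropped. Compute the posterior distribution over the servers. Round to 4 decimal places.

node-f 0.0480, node-b 0.0165, node-c 0.6531, node-d 0.2475, node-e 0.0350

Compute prior × likelihood for every hypothesis:
  node-f: 0.04 × 0.175 = 0.007
  node-b: 0.06 × 0.04 = 0.0024
  node-c: 0.34 × 0.28 = 0.0952
  node-d: 0.39 × 0.0925 = 0.036075
  node-e: 0.17 × 0.03 = 0.0051
Normalizing constant = 0.145775.
P(node-f | dropped) = 0.007/0.145775 ≈ 0.0480
P(node-b | dropped) = 0.0024/0.145775 ≈ 0.0165
P(node-c | dropped) = 0.0952/0.145775 ≈ 0.6531
P(node-d | dropped) = 0.036075/0.145775 ≈ 0.2475
P(node-e | dropped) = 0.0051/0.145775 ≈ 0.0350
(Check: 0.0480+0.0165+0.6531+0.2475+0.0350 = 1.0001.)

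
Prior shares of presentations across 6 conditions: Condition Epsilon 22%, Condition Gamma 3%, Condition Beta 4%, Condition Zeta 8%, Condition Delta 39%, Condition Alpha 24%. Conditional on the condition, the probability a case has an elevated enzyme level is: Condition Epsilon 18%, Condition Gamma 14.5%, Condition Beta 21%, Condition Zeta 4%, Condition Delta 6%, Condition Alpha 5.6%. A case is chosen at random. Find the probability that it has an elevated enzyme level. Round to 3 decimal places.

Unnormalized posteriors (prior × likelihood):
  Condition Epsilon: 0.22 × 0.18 = 0.0396
  Condition Gamma: 0.03 × 0.145 = 0.00435
  Condition Beta: 0.04 × 0.21 = 0.0084
  Condition Zeta: 0.08 × 0.04 = 0.0032
  Condition Delta: 0.39 × 0.06 = 0.0234
  Condition Alpha: 0.24 × 0.056 = 0.01344
P(elevated) = 0.0396 + 0.00435 + 0.0084 + 0.0032 + 0.0234 + 0.01344 = 0.09239 → 0.092.

0.092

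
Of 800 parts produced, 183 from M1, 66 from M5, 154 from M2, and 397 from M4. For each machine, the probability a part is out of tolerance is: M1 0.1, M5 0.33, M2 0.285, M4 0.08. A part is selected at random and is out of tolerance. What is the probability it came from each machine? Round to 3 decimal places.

M1 0.158, M5 0.188, M2 0.379, M4 0.274

Prior × likelihood for each hypothesis:
  M1: 0.22875 × 0.1 = 0.022875
  M5: 0.0825 × 0.33 = 0.027225
  M2: 0.1925 × 0.285 = 0.0548625
  M4: 0.49625 × 0.08 = 0.0397
Total = 0.1446625.
P(M1 | oversize) = 0.022875/0.1446625 ≈ 0.158
P(M5 | oversize) = 0.027225/0.1446625 ≈ 0.188
P(M2 | oversize) = 0.0548625/0.1446625 ≈ 0.379
P(M4 | oversize) = 0.0397/0.1446625 ≈ 0.274
(Check: 0.158+0.188+0.379+0.274 = 0.999.)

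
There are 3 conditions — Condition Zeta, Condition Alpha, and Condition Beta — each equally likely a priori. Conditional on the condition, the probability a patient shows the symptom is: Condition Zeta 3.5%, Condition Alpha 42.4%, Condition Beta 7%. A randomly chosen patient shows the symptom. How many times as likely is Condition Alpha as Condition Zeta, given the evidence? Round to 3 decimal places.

With a uniform prior (1/3 each), posterior ∝ likelihood:
  Condition Zeta: 0.035
  Condition Alpha: 0.424
  Condition Beta: 0.07
Total = 0.529.
The ratio is 0.424 / 0.035 (the normalizer cancels) = 12.114.

12.114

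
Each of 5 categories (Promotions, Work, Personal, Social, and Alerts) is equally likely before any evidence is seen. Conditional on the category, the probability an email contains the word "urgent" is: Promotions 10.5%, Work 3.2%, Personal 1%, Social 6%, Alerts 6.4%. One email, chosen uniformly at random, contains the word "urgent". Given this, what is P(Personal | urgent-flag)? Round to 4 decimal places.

Since the prior is uniform, the posterior is proportional to the likelihood:
  Promotions: 0.105
  Work: 0.032
  Personal: 0.01
  Social: 0.06
  Alerts: 0.064
Sum = 0.271.
P(Personal | evidence) = 0.01 / 0.271 ≈ 0.0369.

0.0369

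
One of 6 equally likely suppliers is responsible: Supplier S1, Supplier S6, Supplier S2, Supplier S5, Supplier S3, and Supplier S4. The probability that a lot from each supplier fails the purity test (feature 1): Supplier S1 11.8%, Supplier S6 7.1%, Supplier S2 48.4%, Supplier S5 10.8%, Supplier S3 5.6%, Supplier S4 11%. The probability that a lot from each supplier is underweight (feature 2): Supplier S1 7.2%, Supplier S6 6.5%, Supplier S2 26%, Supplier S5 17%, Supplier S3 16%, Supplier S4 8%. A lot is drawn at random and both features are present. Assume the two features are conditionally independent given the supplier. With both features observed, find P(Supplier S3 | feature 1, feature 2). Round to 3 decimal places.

0.051

With a uniform prior (1/6 each), posterior ∝ likelihood:
  Supplier S1: 0.118 × 0.072 = 0.008496
  Supplier S6: 0.071 × 0.065 = 0.004615
  Supplier S2: 0.484 × 0.26 = 0.12584
  Supplier S5: 0.108 × 0.17 = 0.01836
  Supplier S3: 0.056 × 0.16 = 0.00896
  Supplier S4: 0.11 × 0.08 = 0.0088
Total = 0.175071.
P(Supplier S3 | evidence) = 0.00896 / 0.175071 ≈ 0.051.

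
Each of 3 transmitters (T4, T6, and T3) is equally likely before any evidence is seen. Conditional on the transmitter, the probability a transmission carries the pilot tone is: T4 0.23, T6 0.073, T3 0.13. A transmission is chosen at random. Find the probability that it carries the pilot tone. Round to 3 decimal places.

Since the prior is uniform, the posterior is proportional to the likelihood:
  T4: 0.23
  T6: 0.073
  T3: 0.13
P(pilot) = (1/3) × (0.23 + 0.073 + 0.13) = 0.433/3 ≈ 0.144.

0.144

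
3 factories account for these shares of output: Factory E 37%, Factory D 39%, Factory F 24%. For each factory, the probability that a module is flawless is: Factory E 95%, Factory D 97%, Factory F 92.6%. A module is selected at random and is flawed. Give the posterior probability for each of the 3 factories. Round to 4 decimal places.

Taking complements, P(flawed | each) = Factory E 0.05, Factory D 0.03, Factory F 0.074.
Compute prior × likelihood for every hypothesis:
  Factory E: 0.37 × 0.05 = 0.0185
  Factory D: 0.39 × 0.03 = 0.0117
  Factory F: 0.24 × 0.074 = 0.01776
Total = 0.04796.
P(Factory E | flawed) = 0.0185/0.04796 ≈ 0.3857
P(Factory D | flawed) = 0.0117/0.04796 ≈ 0.2440
P(Factory F | flawed) = 0.01776/0.04796 ≈ 0.3703

Factory E 0.3857, Factory D 0.2440, Factory F 0.3703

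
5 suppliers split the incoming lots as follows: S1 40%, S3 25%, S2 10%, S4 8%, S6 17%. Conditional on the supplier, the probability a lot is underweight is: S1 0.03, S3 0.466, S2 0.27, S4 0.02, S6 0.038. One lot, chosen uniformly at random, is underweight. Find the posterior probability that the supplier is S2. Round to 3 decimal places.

0.165

Compute prior × likelihood for every hypothesis:
  S1: 0.4 × 0.03 = 0.012
  S3: 0.25 × 0.466 = 0.1165
  S2: 0.1 × 0.27 = 0.027
  S4: 0.08 × 0.02 = 0.0016
  S6: 0.17 × 0.038 = 0.00646
Sum = 0.16356.
P(S2 | evidence) = 0.027 / 0.16356 ≈ 0.165.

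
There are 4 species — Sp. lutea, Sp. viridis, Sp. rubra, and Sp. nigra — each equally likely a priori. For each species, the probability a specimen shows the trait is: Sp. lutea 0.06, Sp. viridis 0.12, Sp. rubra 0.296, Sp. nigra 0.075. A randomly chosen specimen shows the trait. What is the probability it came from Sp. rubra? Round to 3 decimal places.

With a uniform prior (1/4 each), posterior ∝ likelihood:
  Sp. lutea: 0.06
  Sp. viridis: 0.12
  Sp. rubra: 0.296
  Sp. nigra: 0.075
Normalizing constant = 0.551.
P(Sp. rubra | evidence) = 0.296 / 0.551 ≈ 0.537.

0.537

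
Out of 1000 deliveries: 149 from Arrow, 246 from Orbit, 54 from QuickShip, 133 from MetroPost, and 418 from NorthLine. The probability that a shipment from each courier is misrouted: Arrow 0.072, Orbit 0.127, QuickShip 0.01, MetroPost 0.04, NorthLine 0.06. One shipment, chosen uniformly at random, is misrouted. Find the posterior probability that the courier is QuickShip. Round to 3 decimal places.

0.007

Prior × likelihood for each hypothesis:
  Arrow: 0.149 × 0.072 = 0.010728
  Orbit: 0.246 × 0.127 = 0.031242
  QuickShip: 0.054 × 0.01 = 0.00054
  MetroPost: 0.133 × 0.04 = 0.00532
  NorthLine: 0.418 × 0.06 = 0.02508
Sum = 0.07291.
P(QuickShip | evidence) = 0.00054 / 0.07291 ≈ 0.007.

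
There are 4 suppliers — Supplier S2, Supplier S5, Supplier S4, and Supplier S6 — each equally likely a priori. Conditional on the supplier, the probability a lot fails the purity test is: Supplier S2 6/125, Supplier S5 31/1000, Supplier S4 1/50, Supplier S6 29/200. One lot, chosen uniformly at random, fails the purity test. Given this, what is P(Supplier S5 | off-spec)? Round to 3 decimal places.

Since the prior is uniform, the posterior is proportional to the likelihood:
  Supplier S2: 0.048
  Supplier S5: 0.031
  Supplier S4: 0.02
  Supplier S6: 0.145
Sum = 0.244.
P(Supplier S5 | evidence) = 0.031 / 0.244 ≈ 0.127.

0.127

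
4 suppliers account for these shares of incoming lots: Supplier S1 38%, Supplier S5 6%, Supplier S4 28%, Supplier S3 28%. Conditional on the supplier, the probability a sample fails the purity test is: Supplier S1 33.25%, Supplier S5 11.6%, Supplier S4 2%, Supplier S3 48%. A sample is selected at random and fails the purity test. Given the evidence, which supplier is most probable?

Supplier S3

Prior × likelihood for each hypothesis:
  Supplier S1: 0.38 × 0.3325 = 0.12635
  Supplier S5: 0.06 × 0.116 = 0.00696
  Supplier S4: 0.28 × 0.02 = 0.0056
  Supplier S3: 0.28 × 0.48 = 0.1344
Normalizing constant = 0.27331.
Largest term belongs to Supplier S3, so Supplier S3 is most probable.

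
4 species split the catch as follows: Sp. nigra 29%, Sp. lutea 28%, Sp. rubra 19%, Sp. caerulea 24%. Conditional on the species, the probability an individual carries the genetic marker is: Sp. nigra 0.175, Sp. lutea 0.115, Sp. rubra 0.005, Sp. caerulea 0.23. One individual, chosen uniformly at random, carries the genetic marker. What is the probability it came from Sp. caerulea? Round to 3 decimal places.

By Bayes' rule, posterior ∝ prior × likelihood:
  Sp. nigra: 0.29 × 0.175 = 0.05075
  Sp. lutea: 0.28 × 0.115 = 0.0322
  Sp. rubra: 0.19 × 0.005 = 0.00095
  Sp. caerulea: 0.24 × 0.23 = 0.0552
Total = 0.1391.
P(Sp. caerulea | evidence) = 0.0552 / 0.1391 ≈ 0.397.

0.397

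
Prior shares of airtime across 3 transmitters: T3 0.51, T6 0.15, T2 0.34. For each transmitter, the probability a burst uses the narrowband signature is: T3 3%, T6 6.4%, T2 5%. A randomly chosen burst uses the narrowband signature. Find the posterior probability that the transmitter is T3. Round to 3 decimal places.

Compute prior × likelihood for every hypothesis:
  T3: 0.51 × 0.03 = 0.0153
  T6: 0.15 × 0.064 = 0.0096
  T2: 0.34 × 0.05 = 0.017
Normalizing constant = 0.0419.
P(T3 | evidence) = 0.0153 / 0.0419 ≈ 0.365.

0.365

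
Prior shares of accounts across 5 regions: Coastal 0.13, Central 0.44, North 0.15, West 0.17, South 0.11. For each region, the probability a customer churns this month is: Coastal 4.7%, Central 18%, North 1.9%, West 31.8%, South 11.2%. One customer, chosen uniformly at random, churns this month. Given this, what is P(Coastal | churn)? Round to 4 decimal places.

0.0395

Compute prior × likelihood for every hypothesis:
  Coastal: 0.13 × 0.047 = 0.00611
  Central: 0.44 × 0.18 = 0.0792
  North: 0.15 × 0.019 = 0.00285
  West: 0.17 × 0.318 = 0.05406
  South: 0.11 × 0.112 = 0.01232
Normalizing constant = 0.15454.
P(Coastal | evidence) = 0.00611 / 0.15454 ≈ 0.0395.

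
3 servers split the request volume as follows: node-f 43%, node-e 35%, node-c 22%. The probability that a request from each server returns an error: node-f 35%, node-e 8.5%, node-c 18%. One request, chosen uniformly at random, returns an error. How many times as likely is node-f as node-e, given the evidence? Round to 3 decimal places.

5.059

Prior × likelihood for each hypothesis:
  node-f: 0.43 × 0.35 = 0.1505
  node-e: 0.35 × 0.085 = 0.02975
  node-c: 0.22 × 0.18 = 0.0396
Sum = 0.21985.
The ratio is 0.1505 / 0.02975 (the normalizer cancels) = 5.059.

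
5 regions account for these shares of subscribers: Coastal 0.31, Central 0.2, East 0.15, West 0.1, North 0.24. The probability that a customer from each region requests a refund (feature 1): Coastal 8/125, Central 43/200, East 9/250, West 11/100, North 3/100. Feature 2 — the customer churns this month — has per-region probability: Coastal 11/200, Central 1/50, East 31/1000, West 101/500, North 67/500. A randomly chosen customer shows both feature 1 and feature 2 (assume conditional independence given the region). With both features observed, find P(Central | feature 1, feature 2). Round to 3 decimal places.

Compute prior × likelihood for every hypothesis:
  Coastal: 0.31 × 0.064 × 0.055 = 0.0010912
  Central: 0.2 × 0.215 × 0.02 = 0.00086
  East: 0.15 × 0.036 × 0.031 = 0.0001674
  West: 0.1 × 0.11 × 0.202 = 0.002222
  North: 0.24 × 0.03 × 0.134 = 0.0009648
Sum = 0.0053054.
P(Central | evidence) = 0.00086 / 0.0053054 ≈ 0.162.

0.162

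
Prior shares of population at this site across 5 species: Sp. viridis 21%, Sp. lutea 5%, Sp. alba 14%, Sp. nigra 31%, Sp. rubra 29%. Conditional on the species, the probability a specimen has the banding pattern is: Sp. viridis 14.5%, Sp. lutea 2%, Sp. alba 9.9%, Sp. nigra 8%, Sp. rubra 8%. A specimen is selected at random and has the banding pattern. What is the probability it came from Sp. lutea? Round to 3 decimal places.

By Bayes' rule, posterior ∝ prior × likelihood:
  Sp. viridis: 0.21 × 0.145 = 0.03045
  Sp. lutea: 0.05 × 0.02 = 0.001
  Sp. alba: 0.14 × 0.099 = 0.01386
  Sp. nigra: 0.31 × 0.08 = 0.0248
  Sp. rubra: 0.29 × 0.08 = 0.0232
Normalizing constant = 0.09331.
P(Sp. lutea | evidence) = 0.001 / 0.09331 ≈ 0.011.

0.011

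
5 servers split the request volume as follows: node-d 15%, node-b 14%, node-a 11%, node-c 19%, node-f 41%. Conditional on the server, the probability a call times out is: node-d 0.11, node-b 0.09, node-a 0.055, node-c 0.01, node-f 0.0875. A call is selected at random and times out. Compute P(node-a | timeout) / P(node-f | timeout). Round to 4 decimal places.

0.1686

Prior × likelihood for each hypothesis:
  node-d: 0.15 × 0.11 = 0.0165
  node-b: 0.14 × 0.09 = 0.0126
  node-a: 0.11 × 0.055 = 0.00605
  node-c: 0.19 × 0.01 = 0.0019
  node-f: 0.41 × 0.0875 = 0.035875
Total = 0.072925.
The ratio is 0.00605 / 0.035875 (the normalizer cancels) = 0.1686.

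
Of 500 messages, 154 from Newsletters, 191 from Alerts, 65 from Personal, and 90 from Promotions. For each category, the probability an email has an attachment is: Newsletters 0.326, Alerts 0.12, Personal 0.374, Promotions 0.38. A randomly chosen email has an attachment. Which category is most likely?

Newsletters

By Bayes' rule, posterior ∝ prior × likelihood:
  Newsletters: 0.308 × 0.326 = 0.100408
  Alerts: 0.382 × 0.12 = 0.04584
  Personal: 0.13 × 0.374 = 0.04862
  Promotions: 0.18 × 0.38 = 0.0684
Sum = 0.263268.
Largest term belongs to Newsletters, so Newsletters is most probable.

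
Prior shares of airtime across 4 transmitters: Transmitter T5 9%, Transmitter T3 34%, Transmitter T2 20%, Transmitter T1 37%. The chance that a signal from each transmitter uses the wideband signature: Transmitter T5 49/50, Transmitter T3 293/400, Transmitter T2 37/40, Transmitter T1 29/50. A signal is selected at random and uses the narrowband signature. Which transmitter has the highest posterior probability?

Transmitter T1

Taking complements, P(narrowband | each) = Transmitter T5 0.02, Transmitter T3 0.2675, Transmitter T2 0.075, Transmitter T1 0.42.
Prior × likelihood for each hypothesis:
  Transmitter T5: 0.09 × 0.02 = 0.0018
  Transmitter T3: 0.34 × 0.2675 = 0.09095
  Transmitter T2: 0.2 × 0.075 = 0.015
  Transmitter T1: 0.37 × 0.42 = 0.1554
Normalizing constant = 0.26315.
Largest term belongs to Transmitter T1, so Transmitter T1 is most probable.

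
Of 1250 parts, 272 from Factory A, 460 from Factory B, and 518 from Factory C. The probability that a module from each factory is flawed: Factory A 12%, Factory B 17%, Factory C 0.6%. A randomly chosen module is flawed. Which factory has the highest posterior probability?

Factory B

Prior × likelihood for each hypothesis:
  Factory A: 0.2176 × 0.12 = 0.026112
  Factory B: 0.368 × 0.17 = 0.06256
  Factory C: 0.4144 × 0.006 = 0.0024864
Normalizing constant = 0.0911584.
Largest term belongs to Factory B, so Factory B is most probable.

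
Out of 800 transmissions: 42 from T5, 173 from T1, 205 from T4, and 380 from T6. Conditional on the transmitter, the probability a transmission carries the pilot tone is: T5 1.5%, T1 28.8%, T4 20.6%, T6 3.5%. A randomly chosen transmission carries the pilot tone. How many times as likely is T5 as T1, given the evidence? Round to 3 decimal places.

Unnormalized posteriors (prior × likelihood):
  T5: 0.0525 × 0.015 = 0.0007875
  T1: 0.21625 × 0.288 = 0.06228
  T4: 0.25625 × 0.206 = 0.0527875
  T6: 0.475 × 0.035 = 0.016625
Sum = 0.13248.
The ratio is 0.0007875 / 0.06228 (the normalizer cancels) = 0.013.

0.013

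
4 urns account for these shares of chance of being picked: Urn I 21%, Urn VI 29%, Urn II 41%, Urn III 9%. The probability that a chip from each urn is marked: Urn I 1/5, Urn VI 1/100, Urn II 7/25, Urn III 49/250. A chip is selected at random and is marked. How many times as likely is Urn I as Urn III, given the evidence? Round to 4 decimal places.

Unnormalized posteriors (prior × likelihood):
  Urn I: 0.21 × 0.2 = 0.042
  Urn VI: 0.29 × 0.01 = 0.0029
  Urn II: 0.41 × 0.28 = 0.1148
  Urn III: 0.09 × 0.196 = 0.01764
Sum = 0.17734.
The ratio is 0.042 / 0.01764 (the normalizer cancels) = 2.3810.

2.3810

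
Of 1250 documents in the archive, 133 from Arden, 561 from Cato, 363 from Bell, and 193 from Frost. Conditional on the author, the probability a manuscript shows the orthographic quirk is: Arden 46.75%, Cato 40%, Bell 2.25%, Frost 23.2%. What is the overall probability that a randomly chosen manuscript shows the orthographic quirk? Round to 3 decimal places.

0.272

Prior × likelihood for each hypothesis:
  Arden: 0.1064 × 0.4675 = 0.049742
  Cato: 0.4488 × 0.4 = 0.17952
  Bell: 0.2904 × 0.0225 = 0.006534
  Frost: 0.1544 × 0.232 = 0.0358208
P(quirk) = 0.049742 + 0.17952 + 0.006534 + 0.0358208 = 0.2716168 → 0.272.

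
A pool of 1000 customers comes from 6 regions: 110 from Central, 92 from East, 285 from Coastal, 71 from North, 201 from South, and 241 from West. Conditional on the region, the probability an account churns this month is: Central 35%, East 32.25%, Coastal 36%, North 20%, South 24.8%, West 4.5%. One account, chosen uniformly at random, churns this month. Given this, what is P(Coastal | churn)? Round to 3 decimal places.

By Bayes' rule, posterior ∝ prior × likelihood:
  Central: 0.11 × 0.35 = 0.0385
  East: 0.092 × 0.3225 = 0.02967
  Coastal: 0.285 × 0.36 = 0.1026
  North: 0.071 × 0.2 = 0.0142
  South: 0.201 × 0.248 = 0.049848
  West: 0.241 × 0.045 = 0.010845
Sum = 0.245663.
P(Coastal | evidence) = 0.1026 / 0.245663 ≈ 0.418.

0.418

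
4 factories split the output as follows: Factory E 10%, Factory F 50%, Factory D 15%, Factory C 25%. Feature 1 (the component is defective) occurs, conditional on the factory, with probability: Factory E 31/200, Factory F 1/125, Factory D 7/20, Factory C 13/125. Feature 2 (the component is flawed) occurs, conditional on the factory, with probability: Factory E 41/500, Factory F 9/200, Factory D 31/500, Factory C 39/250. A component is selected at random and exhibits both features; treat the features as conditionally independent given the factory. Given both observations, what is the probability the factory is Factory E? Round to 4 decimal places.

Unnormalized posteriors (prior × likelihood):
  Factory E: 0.1 × 0.155 × 0.082 = 0.001271
  Factory F: 0.5 × 0.008 × 0.045 = 0.00018
  Factory D: 0.15 × 0.35 × 0.062 = 0.003255
  Factory C: 0.25 × 0.104 × 0.156 = 0.004056
Sum = 0.008762.
P(Factory E | evidence) = 0.001271 / 0.008762 ≈ 0.1451.

0.1451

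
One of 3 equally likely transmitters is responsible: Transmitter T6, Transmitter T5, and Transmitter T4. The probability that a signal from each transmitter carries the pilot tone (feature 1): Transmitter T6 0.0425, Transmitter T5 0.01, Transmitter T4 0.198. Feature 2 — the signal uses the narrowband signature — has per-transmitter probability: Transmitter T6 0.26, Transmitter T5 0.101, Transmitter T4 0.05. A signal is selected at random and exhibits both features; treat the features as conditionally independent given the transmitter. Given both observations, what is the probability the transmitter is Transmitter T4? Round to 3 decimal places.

Since the prior is uniform, the posterior is proportional to the likelihood:
  Transmitter T6: 0.0425 × 0.26 = 0.01105
  Transmitter T5: 0.01 × 0.101 = 0.00101
  Transmitter T4: 0.198 × 0.05 = 0.0099
Normalizing constant = 0.02196.
P(Transmitter T4 | evidence) = 0.0099 / 0.02196 ≈ 0.451.

0.451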